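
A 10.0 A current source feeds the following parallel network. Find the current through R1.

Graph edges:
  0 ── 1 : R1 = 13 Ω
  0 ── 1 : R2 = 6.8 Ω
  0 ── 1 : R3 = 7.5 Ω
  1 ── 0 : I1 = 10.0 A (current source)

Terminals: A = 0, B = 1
All resistors sit directly between nodes 0 and 1, so they are in parallel and share one voltage V; the full source current 10 A splits among them.
1/R_par = 1/13 + 1/6.8 + 1/7.5 = 0.3573 S  =>  R_par = 2.799 Ω
V = I × R_par = 10 × 2.799 = 27.99 V
I_R1 = V/R1 = 27.99/13 = 2.153 A

Final answer: 2.153 A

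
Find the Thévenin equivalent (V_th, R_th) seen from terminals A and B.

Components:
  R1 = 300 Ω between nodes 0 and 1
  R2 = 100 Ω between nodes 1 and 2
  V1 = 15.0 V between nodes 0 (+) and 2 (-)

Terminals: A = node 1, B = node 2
Step 1 — V_th is the open-circuit voltage V_A - V_B (nothing connected across the terminals).
Nodal analysis, taking node 2 as the 0 V reference.
Source V1 fixes V_0 = 15 V.
KCL at each unknown node (sum of currents leaving = 0; resistances in Ω):
  Node 1: (V_1 - 15)/300 + (V_1 - 0)/100 = 0
Collecting terms: 0.01333 × V_1 = 0.05  =>  V_1 = 3.75 V
V_th = V_1 - V_2 = 3.75 - 0 = 3.75 V
Step 2 — R_th: zero the source — replace V1 by a short circuit (node 2 merges into node 0) — and find the resistance seen between A (node 1) and B (node 0).
Reduce the network between node 1 (A) and node 0 (B) by series/parallel combination:
  Rp1 = R1 ‖ R2 (parallel, both between nodes 0 and 1) = 1/(1/300 + 1/100) = 75 Ω
R_th = 75 Ω

Final answer: V_th = 3.75 V, R_th = 75 Ω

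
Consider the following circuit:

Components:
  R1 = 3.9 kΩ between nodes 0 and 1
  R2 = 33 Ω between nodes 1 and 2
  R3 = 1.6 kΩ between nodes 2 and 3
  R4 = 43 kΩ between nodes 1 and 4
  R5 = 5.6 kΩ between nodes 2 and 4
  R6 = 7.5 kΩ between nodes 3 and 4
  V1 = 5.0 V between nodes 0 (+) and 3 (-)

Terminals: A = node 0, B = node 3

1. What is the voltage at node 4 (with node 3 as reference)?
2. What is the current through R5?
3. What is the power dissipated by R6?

Nodal analysis, taking node 3 as the 0 V reference.
Source V1 fixes V_0 = 5 V.
KCL at each unknown node (sum of currents leaving = 0; resistances in Ω):
  Node 1: (V_1 - 5)/3900 + (V_1 - V_2)/33 + (V_1 - V_4)/43000 = 0
  Node 2: (V_2 - V_1)/33 + (V_2 - 0)/1600 + (V_2 - V_4)/5600 = 0
  Node 4: (V_4 - V_1)/43000 + (V_4 - V_2)/5600 + (V_4 - 0)/7500 = 0
Collecting terms (coefficients in siemens):
  0.03058·V_1 - 0.0303·V_2 - 0.00002326·V_4 = 0.001282
  0.03111·V_2 - 0.0303·V_1 - 0.0001786·V_4 = 0
  0.0003352·V_4 - 0.00002326·V_1 - 0.0001786·V_2 = 0
Solving these 3 simultaneous equations (Gaussian elimination) gives:
  V_1 = 1.355 V, V_2 = 1.325 V, V_4 = 0.7998 V
Part 1:
  Read off the nodal solution: V_4 = 0.7998 V
Part 2:
  I_R5 = (V_2 - V_4)/R5 = (1.325 - 0.7998)/5600 = 0.00009373 A
  Magnitude: I_R5 = 0.00009373 A
Part 3:
  I_R6 = (V_3 - V_4)/R6 = (0 - 0.7998)/7500 = -0.0001066 A
  P_R6 = I_R6² × R6 = (-0.0001066)² × 7500 = 0.0000853 W

Final answers:
1. V_4 = 0.7998 V
2. I_R5 = 9.373e-05 A
3. P_R6 = 8.53e-05 W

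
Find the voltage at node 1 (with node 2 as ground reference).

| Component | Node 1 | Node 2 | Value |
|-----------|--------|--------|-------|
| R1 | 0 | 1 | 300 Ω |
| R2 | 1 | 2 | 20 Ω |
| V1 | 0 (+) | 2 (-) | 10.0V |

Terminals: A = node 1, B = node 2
Nodal analysis, taking node 2 as the 0 V reference.
Source V1 fixes V_0 = 10 V.
KCL at each unknown node (sum of currents leaving = 0; resistances in Ω):
  Node 1: (V_1 - 10)/300 + (V_1 - 0)/20 = 0
Collecting terms: 0.05333 × V_1 = 0.03333  =>  V_1 = 0.625 V
The requested potential is V_1 = 0.625 V.

Final answer: V_1 = 0.625 V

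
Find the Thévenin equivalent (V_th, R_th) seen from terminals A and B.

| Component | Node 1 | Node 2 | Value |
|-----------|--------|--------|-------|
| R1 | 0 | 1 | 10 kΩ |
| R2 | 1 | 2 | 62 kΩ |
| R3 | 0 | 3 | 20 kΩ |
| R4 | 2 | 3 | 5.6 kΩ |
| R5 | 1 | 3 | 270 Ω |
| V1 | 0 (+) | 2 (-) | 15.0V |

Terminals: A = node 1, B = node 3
Step 1 — V_th is the open-circuit voltage V_A - V_B (nothing connected across the terminals).
Nodal analysis, taking node 2 as the 0 V reference.
Source V1 fixes V_0 = 15 V.
KCL at each unknown node (sum of currents leaving = 0; resistances in Ω):
  Node 1: (V_1 - 15)/10000 + (V_1 - 0)/62000 + (V_1 - V_3)/270 = 0
  Node 3: (V_3 - 15)/20000 + (V_3 - 0)/5600 + (V_3 - V_1)/270 = 0
Collecting terms (coefficients in siemens):
  0.00382·V_1 - 0.003704·V_3 = 0.0015
  0.003932·V_3 - 0.003704·V_1 = 0.00075
Determinant D = (0.00382)(0.003932) - (-0.003704)(-0.003704) = 0.000001303
V_1 = [(0.0015)(0.003932) - (-0.003704)(0.00075)]/D = 6.658 V
V_3 = [(0.00382)(0.00075) - (0.0015)(-0.003704)]/D = 6.461 V
V_th = V_1 - V_3 = 6.658 - 6.461 = 0.1963 V
Step 2 — R_th: zero the source — replace V1 by a short circuit (node 2 merges into node 0) — and find the resistance seen between A (node 1) and B (node 3).
Reduce the network between node 1 (A) and node 3 (B) by series/parallel combination:
  Rp1 = R1 ‖ R2 (parallel, both between nodes 0 and 1) = 1/(1/10000 + 1/62000) = 8611 Ω
  Rp2 = R3 ‖ R4 (parallel, both between nodes 0 and 3) = 1/(1/20000 + 1/5600) = 4375 Ω
  Rs1 = Rp1 + Rp2 (series, joined only at node 0) = 8611 + 4375 = 12990 Ω
  Rp3 = R5 ‖ Rs1 (parallel, both between nodes 1 and 3) = 1/(1/270 + 1/12990) = 264.5 Ω
R_th = 264.5 Ω

Final answer: V_th = 0.1963 V, R_th = 264.5 Ω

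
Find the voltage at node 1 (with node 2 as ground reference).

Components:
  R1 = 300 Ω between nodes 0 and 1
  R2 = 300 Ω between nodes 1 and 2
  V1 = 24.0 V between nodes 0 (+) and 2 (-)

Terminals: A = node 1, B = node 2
Nodal analysis, taking node 2 as the 0 V reference.
Source V1 fixes V_0 = 24 V.
KCL at each unknown node (sum of currents leaving = 0; resistances in Ω):
  Node 1: (V_1 - 24)/300 + (V_1 - 0)/300 = 0
Collecting terms: 0.006667 × V_1 = 0.08  =>  V_1 = 12 V
The requested potential is V_1 = 12 V.

Final answer: V_1 = 12 V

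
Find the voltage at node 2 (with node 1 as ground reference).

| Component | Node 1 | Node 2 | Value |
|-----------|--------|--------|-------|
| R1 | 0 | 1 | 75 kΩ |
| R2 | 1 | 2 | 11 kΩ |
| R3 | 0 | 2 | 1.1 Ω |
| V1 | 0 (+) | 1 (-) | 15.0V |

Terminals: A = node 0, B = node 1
Nodal analysis, taking node 1 as the 0 V reference.
Source V1 fixes V_0 = 15 V.
KCL at each unknown node (sum of currents leaving = 0; resistances in Ω):
  Node 2: (V_2 - 0)/11000 + (V_2 - 15)/1.1 = 0
Collecting terms: 0.9092 × V_2 = 13.64  =>  V_2 = 15 V
The requested potential is V_2 = 15 V.

Final answer: V_2 = 15 V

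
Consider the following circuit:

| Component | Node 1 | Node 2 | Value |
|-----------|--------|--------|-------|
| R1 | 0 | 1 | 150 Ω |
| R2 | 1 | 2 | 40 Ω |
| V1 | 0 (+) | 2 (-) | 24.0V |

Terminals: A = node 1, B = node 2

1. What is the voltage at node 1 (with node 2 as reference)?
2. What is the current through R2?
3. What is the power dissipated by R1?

Nodal analysis, taking node 2 as the 0 V reference.
Source V1 fixes V_0 = 24 V.
KCL at each unknown node (sum of currents leaving = 0; resistances in Ω):
  Node 1: (V_1 - 24)/150 + (V_1 - 0)/40 = 0
Collecting terms: 0.03167 × V_1 = 0.16  =>  V_1 = 5.053 V
Part 1:
  Read off the nodal solution: V_1 = 5.053 V
Part 2:
  I_R2 = (V_1 - V_2)/R2 = (5.053 - 0)/40 = 0.1263 A
  Magnitude: I_R2 = 0.1263 A
Part 3:
  I_R1 = (V_0 - V_1)/R1 = (24 - 5.053)/150 = 0.1263 A
  P_R1 = I_R1² × R1 = (0.1263)² × 150 = 2.393 W

Final answers:
1. V_1 = 5.053 V
2. I_R2 = 0.1263 A
3. P_R1 = 2.393 W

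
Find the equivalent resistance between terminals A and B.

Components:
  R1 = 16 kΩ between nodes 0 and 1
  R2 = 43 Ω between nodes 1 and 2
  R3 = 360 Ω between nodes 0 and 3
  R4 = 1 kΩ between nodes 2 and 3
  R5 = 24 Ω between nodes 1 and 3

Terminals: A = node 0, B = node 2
The network is not a plain series/parallel combination. Inject a 1 A test current into terminal A (node 0) and return it from terminal B (node 2); then R_eq = V_A / (1 A).
Nodal analysis, taking node 2 as the 0 V reference.
Current source I_test pushes 1 A into node 0 and draws it out of node 2.
KCL at each unknown node (sum of currents leaving = 0; resistances in Ω):
  Node 0: (V_0 - V_1)/16000 + (V_0 - V_3)/360 - 1 = 0
  Node 1: (V_1 - V_0)/16000 + (V_1 - 0)/43 + (V_1 - V_3)/24 = 0
  Node 3: (V_3 - V_0)/360 + (V_3 - V_1)/24 + (V_3 - 0)/1000 = 0
Collecting terms (coefficients in siemens):
  0.00284·V_0 - 0.0000625·V_1 - 0.002778·V_3 = 1
  0.06498·V_1 - 0.0000625·V_0 - 0.04167·V_3 = 0
  0.04544·V_3 - 0.002778·V_0 - 0.04167·V_1 = 0
Solving these 3 simultaneous equations (Gaussian elimination) gives:
  V_0 = 413.9 V, V_1 = 40.32 V, V_3 = 62.27 V
R_eq = V_0 / 1 A = 413.9 Ω

Final answer: 413.9 Ω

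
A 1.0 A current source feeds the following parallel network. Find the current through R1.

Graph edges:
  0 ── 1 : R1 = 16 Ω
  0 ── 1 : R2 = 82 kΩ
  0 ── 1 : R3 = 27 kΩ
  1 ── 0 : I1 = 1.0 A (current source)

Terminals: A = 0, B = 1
All resistors sit directly between nodes 0 and 1, so they are in parallel and share one voltage V; the full source current 1 A splits among them.
1/R_par = 1/16 + 1/82000 + 1/27000 = 0.06255 S  =>  R_par = 15.99 Ω
V = I × R_par = 1 × 15.99 = 15.99 V
I_R1 = V/R1 = 15.99/16 = 0.9992 A

Final answer: 0.9992 A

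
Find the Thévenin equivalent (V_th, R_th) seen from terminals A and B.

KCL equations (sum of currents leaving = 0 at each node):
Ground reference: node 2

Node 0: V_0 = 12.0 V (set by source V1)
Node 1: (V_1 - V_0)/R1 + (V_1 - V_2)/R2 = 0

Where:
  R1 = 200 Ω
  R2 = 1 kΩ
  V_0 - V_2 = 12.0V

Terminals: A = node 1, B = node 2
Step 1 — V_th is the open-circuit voltage V_A - V_B (nothing connected across the terminals).
Nodal analysis, taking node 2 as the 0 V reference.
Source V1 fixes V_0 = 12 V.
KCL at each unknown node (sum of currents leaving = 0; resistances in Ω):
  Node 1: (V_1 - 12)/200 + (V_1 - 0)/1000 = 0
Collecting terms: 0.006 × V_1 = 0.06  =>  V_1 = 10 V
V_th = V_1 - V_2 = 10 - 0 = 10 V
Step 2 — R_th: zero the source — replace V1 by a short circuit (node 2 merges into node 0) — and find the resistance seen between A (node 1) and B (node 0).
Reduce the network between node 1 (A) and node 0 (B) by series/parallel combination:
  Rp1 = R1 ‖ R2 (parallel, both between nodes 0 and 1) = 1/(1/200 + 1/1000) = 166.7 Ω
R_th = 166.7 Ω

Final answer: V_th = 10 V, R_th = 166.7 Ω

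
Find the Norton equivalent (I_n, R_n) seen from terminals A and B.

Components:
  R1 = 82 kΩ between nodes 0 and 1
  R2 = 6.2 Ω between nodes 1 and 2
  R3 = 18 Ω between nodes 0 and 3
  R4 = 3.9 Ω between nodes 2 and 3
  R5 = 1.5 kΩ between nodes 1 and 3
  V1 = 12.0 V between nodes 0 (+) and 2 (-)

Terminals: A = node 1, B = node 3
Find the Thévenin equivalent first; then I_n = V_th/R_th and R_n = R_th.
Step 1 — V_th is the open-circuit voltage V_A - V_B (nothing connected across the terminals).
Nodal analysis, taking node 2 as the 0 V reference.
Source V1 fixes V_0 = 12 V.
KCL at each unknown node (sum of currents leaving = 0; resistances in Ω):
  Node 1: (V_1 - 12)/82000 + (V_1 - 0)/6.2 + (V_1 - V_3)/1500 = 0
  Node 3: (V_3 - 12)/18 + (V_3 - 0)/3.9 + (V_3 - V_1)/1500 = 0
Collecting terms (coefficients in siemens):
  0.162·V_1 - 0.0006667·V_3 = 0.0001463
  0.3126·V_3 - 0.0006667·V_1 = 0.6667
Determinant D = (0.162)(0.3126) - (-0.0006667)(-0.0006667) = 0.05064
V_1 = [(0.0001463)(0.3126) - (-0.0006667)(0.6667)]/D = 0.009681 V
V_3 = [(0.162)(0.6667) - (0.0001463)(-0.0006667)]/D = 2.132 V
V_th = V_1 - V_3 = 0.009681 - 2.132 = -2.123 V
Step 2 — R_th: zero the source — replace V1 by a short circuit (node 2 merges into node 0) — and find the resistance seen between A (node 1) and B (node 3).
Reduce the network between node 1 (A) and node 3 (B) by series/parallel combination:
  Rp1 = R1 ‖ R2 (parallel, both between nodes 0 and 1) = 1/(1/82000 + 1/6.2) = 6.2 Ω
  Rp2 = R3 ‖ R4 (parallel, both between nodes 0 and 3) = 1/(1/18 + 1/3.9) = 3.205 Ω
  Rs1 = Rp1 + Rp2 (series, joined only at node 0) = 6.2 + 3.205 = 9.405 Ω
  Rp3 = R5 ‖ Rs1 (parallel, both between nodes 1 and 3) = 1/(1/1500 + 1/9.405) = 9.346 Ω
R_th = 9.346 Ω
I_n = V_th/R_th = -2.123/9.346 = -0.2271 A, and R_n = R_th = 9.346 Ω

Final answer: I_n = -0.2271 A, R_n = 9.346 Ω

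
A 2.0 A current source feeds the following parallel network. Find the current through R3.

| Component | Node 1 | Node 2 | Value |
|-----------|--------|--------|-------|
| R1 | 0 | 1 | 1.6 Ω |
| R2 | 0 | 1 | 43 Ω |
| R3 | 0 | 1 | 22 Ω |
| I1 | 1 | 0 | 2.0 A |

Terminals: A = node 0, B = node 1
All resistors sit directly between nodes 0 and 1, so they are in parallel and share one voltage V; the full source current 2 A splits among them.
1/R_par = 1/1.6 + 1/43 + 1/22 = 0.6937 S  =>  R_par = 1.442 Ω
V = I × R_par = 2 × 1.442 = 2.883 V
I_R3 = V/R3 = 2.883/22 = 0.131 A

Final answer: 0.131 A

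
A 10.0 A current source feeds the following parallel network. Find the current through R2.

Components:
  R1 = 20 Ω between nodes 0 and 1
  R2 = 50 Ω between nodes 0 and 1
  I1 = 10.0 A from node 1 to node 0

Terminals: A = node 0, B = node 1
All resistors sit directly between nodes 0 and 1, so they are in parallel and share one voltage V; the full source current 10 A splits among them.
1/R_par = 1/20 + 1/50 = 0.07 S  =>  R_par = 14.29 Ω
V = I × R_par = 10 × 14.29 = 142.9 V
I_R2 = V/R2 = 142.9/50 = 2.857 A

Final answer: 2.857 A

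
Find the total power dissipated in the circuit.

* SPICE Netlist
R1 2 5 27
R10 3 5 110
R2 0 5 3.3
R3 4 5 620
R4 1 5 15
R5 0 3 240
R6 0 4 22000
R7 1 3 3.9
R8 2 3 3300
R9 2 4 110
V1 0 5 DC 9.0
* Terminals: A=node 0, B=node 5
Nodal analysis, taking node 5 as the 0 V reference.
Source V1 fixes V_0 = 9 V.
KCL at each unknown node (sum of currents leaving = 0; resistances in Ω):
  Node 1: (V_1 - 0)/15 + (V_1 - V_3)/3.9 = 0
  Node 2: (V_2 - 0)/27 + (V_2 - V_3)/3300 + (V_2 - V_4)/110 = 0
  Node 3: (V_3 - 9)/240 + (V_3 - V_1)/3.9 + (V_3 - V_2)/3300 + (V_3 - 0)/110 = 0
  Node 4: (V_4 - 0)/620 + (V_4 - 9)/22000 + (V_4 - V_2)/110 = 0
Collecting terms (coefficients in siemens):
  0.3231·V_1 - 0.2564·V_3 = 0
  0.04643·V_2 - 0.000303·V_3 - 0.009091·V_4 = 0
  0.27·V_3 - 0.2564·V_1 - 0.000303·V_2 = 0.0375
  0.01075·V_4 - 0.009091·V_2 = 0.0004091
Solving these 4 simultaneous equations (Gaussian elimination) gives:
  V_1 = 0.4478 V, V_2 = 0.01334 V, V_3 = 0.5642 V, V_4 = 0.04934 V
Power in each resistor, P = (ΔV)²/R:
  P_R1 = (0.01334 - 0)²/27 = 0.000006594 W
  P_R2 = (9 - 0)²/3.3 = 24.55 W
  P_R3 = (0.04934 - 0)²/620 = 0.000003927 W
  P_R4 = (0.4478 - 0)²/15 = 0.01337 W
  P_R5 = (9 - 0.5642)²/240 = 0.2965 W
  P_R6 = (9 - 0.04934)²/22000 = 0.003642 W
  P_R7 = (0.4478 - 0.5642)²/3.9 = 0.003476 W
  P_R8 = (0.01334 - 0.5642)²/3300 = 0.00009196 W
  P_R9 = (0.01334 - 0.04934)²/110 = 0.00001178 W
  P_R10 = (0.5642 - 0)²/110 = 0.002894 W
P_total = P_R1 + P_R2 + P_R3 + P_R4 + P_R5 + P_R6 + P_R7 + P_R8 + P_R9 + P_R10 = 24.87 W

Final answer: 24.87 W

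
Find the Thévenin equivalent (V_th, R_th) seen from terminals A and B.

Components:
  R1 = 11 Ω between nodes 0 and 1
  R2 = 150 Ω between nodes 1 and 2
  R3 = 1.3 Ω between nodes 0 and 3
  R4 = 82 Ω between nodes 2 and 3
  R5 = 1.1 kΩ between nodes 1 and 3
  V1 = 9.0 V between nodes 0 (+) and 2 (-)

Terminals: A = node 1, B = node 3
Step 1 — V_th is the open-circuit voltage V_A - V_B (nothing connected across the terminals).
Nodal analysis, taking node 2 as the 0 V reference.
Source V1 fixes V_0 = 9 V.
KCL at each unknown node (sum of currents leaving = 0; resistances in Ω):
  Node 1: (V_1 - 9)/11 + (V_1 - 0)/150 + (V_1 - V_3)/1100 = 0
  Node 3: (V_3 - 9)/1.3 + (V_3 - 0)/82 + (V_3 - V_1)/1100 = 0
Collecting terms (coefficients in siemens):
  0.09848·V_1 - 0.0009091·V_3 = 0.8182
  0.7823·V_3 - 0.0009091·V_1 = 6.923
Determinant D = (0.09848)(0.7823) - (-0.0009091)(-0.0009091) = 0.07705
V_1 = [(0.8182)(0.7823) - (-0.0009091)(6.923)]/D = 8.389 V
V_3 = [(0.09848)(6.923) - (0.8182)(-0.0009091)]/D = 8.859 V
V_th = V_1 - V_3 = 8.389 - 8.859 = -0.4695 V
Step 2 — R_th: zero the source — replace V1 by a short circuit (node 2 merges into node 0) — and find the resistance seen between A (node 1) and B (node 3).
Reduce the network between node 1 (A) and node 3 (B) by series/parallel combination:
  Rp1 = R1 ‖ R2 (parallel, both between nodes 0 and 1) = 1/(1/11 + 1/150) = 10.25 Ω
  Rp2 = R3 ‖ R4 (parallel, both between nodes 0 and 3) = 1/(1/1.3 + 1/82) = 1.28 Ω
  Rs1 = Rp1 + Rp2 (series, joined only at node 0) = 10.25 + 1.28 = 11.53 Ω
  Rp3 = R5 ‖ Rs1 (parallel, both between nodes 1 and 3) = 1/(1/1100 + 1/11.53) = 11.41 Ω
R_th = 11.41 Ω

Final answer: V_th = -0.4695 V, R_th = 11.41 Ω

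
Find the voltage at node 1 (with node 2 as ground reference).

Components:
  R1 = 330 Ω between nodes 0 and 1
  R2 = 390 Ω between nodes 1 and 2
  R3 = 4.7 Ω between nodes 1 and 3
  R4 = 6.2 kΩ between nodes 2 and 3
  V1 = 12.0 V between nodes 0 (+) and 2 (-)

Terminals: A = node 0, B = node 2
Nodal analysis, taking node 2 as the 0 V reference.
Source V1 fixes V_0 = 12 V.
KCL at each unknown node (sum of currents leaving = 0; resistances in Ω):
  Node 1: (V_1 - 12)/330 + (V_1 - 0)/390 + (V_1 - V_3)/4.7 = 0
  Node 3: (V_3 - V_1)/4.7 + (V_3 - 0)/6200 = 0
Collecting terms (coefficients in siemens):
  0.2184·V_1 - 0.2128·V_3 = 0.03636
  0.2129·V_3 - 0.2128·V_1 = 0
Determinant D = (0.2184)(0.2129) - (-0.2128)(-0.2128) = 0.001226
V_1 = [(0.03636)(0.2129) - (-0.2128)(0)]/D = 6.318 V
V_3 = [(0.2184)(0) - (0.03636)(-0.2128)]/D = 6.313 V
The requested potential is V_1 = 6.318 V.

Final answer: V_1 = 6.318 V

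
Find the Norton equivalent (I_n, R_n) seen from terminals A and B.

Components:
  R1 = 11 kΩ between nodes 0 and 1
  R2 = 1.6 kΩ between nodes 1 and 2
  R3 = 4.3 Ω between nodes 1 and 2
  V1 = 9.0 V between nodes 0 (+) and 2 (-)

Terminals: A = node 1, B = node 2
Find the Thévenin equivalent first; then I_n = V_th/R_th and R_n = R_th.
Step 1 — V_th is the open-circuit voltage V_A - V_B (nothing connected across the terminals).
Nodal analysis, taking node 2 as the 0 V reference.
Source V1 fixes V_0 = 9 V.
KCL at each unknown node (sum of currents leaving = 0; resistances in Ω):
  Node 1: (V_1 - 9)/11000 + (V_1 - 0)/1600 + (V_1 - 0)/4.3 = 0
Collecting terms: 0.2333 × V_1 = 0.0008182  =>  V_1 = 0.003507 V
V_th = V_1 - V_2 = 0.003507 - 0 = 0.003507 V
Step 2 — R_th: zero the source — replace V1 by a short circuit (node 2 merges into node 0) — and find the resistance seen between A (node 1) and B (node 0).
Reduce the network between node 1 (A) and node 0 (B) by series/parallel combination:
  Rp1 = R1 ‖ R2 ‖ R3 (parallel, all between nodes 0 and 1) = 1/(1/11000 + 1/1600 + 1/4.3) = 4.287 Ω
R_th = 4.287 Ω
I_n = V_th/R_th = 0.003507/4.287 = 0.0008182 A, and R_n = R_th = 4.287 Ω

Final answer: I_n = 0.0008182 A, R_n = 4.287 Ω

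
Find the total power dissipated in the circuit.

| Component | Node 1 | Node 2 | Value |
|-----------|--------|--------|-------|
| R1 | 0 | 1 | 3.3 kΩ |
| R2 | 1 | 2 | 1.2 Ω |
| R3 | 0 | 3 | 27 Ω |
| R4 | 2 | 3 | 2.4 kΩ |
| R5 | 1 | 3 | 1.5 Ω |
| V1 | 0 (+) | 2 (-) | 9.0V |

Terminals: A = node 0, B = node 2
Nodal analysis, taking node 2 as the 0 V reference.
Source V1 fixes V_0 = 9 V.
KCL at each unknown node (sum of currents leaving = 0; resistances in Ω):
  Node 1: (V_1 - 9)/3300 + (V_1 - 0)/1.2 + (V_1 - V_3)/1.5 = 0
  Node 3: (V_3 - 9)/27 + (V_3 - 0)/2400 + (V_3 - V_1)/1.5 = 0
Collecting terms (coefficients in siemens):
  1.5·V_1 - 0.6667·V_3 = 0.002727
  0.7041·V_3 - 0.6667·V_1 = 0.3333
Determinant D = (1.5)(0.7041) - (-0.6667)(-0.6667) = 0.6119
V_1 = [(0.002727)(0.7041) - (-0.6667)(0.3333)]/D = 0.3663 V
V_3 = [(1.5)(0.3333) - (0.002727)(-0.6667)]/D = 0.8202 V
Power in each resistor, P = (ΔV)²/R:
  P_R1 = (9 - 0.3663)²/3300 = 0.02259 W
  P_R2 = (0.3663 - 0)²/1.2 = 0.1118 W
  P_R3 = (9 - 0.8202)²/27 = 2.478 W
  P_R4 = (0 - 0.8202)²/2400 = 0.0002803 W
  P_R5 = (0.3663 - 0.8202)²/1.5 = 0.1374 W
P_total = P_R1 + P_R2 + P_R3 + P_R4 + P_R5 = 2.75 W

Final answer: 2.75 W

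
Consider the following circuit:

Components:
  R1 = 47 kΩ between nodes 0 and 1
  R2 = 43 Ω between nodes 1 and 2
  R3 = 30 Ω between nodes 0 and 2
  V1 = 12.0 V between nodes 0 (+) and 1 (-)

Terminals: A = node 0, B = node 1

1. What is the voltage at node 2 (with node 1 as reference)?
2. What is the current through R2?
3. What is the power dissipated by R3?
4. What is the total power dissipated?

Nodal analysis, taking node 1 as the 0 V reference.
Source V1 fixes V_0 = 12 V.
KCL at each unknown node (sum of currents leaving = 0; resistances in Ω):
  Node 2: (V_2 - 0)/43 + (V_2 - 12)/30 = 0
Collecting terms: 0.05659 × V_2 = 0.4  =>  V_2 = 7.068 V
Part 1:
  Read off the nodal solution: V_2 = 7.068 V
Part 2:
  I_R2 = (V_1 - V_2)/R2 = (0 - 7.068)/43 = -0.1644 A
  Magnitude: I_R2 = 0.1644 A
Part 3:
  I_R3 = (V_0 - V_2)/R3 = (12 - 7.068)/30 = 0.1644 A
  P_R3 = I_R3² × R3 = (0.1644)² × 30 = 0.8107 W
Part 4:
  Power in each resistor, P = (ΔV)²/R:
    P_R1 = (12 - 0)²/47000 = 0.003064 W
    P_R2 = (0 - 7.068)²/43 = 1.162 W
    P_R3 = (12 - 7.068)²/30 = 0.8107 W
  P_total = P_R1 + P_R2 + P_R3 = 1.976 W

Final answers:
1. V_2 = 7.068 V
2. I_R2 = 0.1644 A
3. P_R3 = 0.8107 W
4. P_total = 1.976 W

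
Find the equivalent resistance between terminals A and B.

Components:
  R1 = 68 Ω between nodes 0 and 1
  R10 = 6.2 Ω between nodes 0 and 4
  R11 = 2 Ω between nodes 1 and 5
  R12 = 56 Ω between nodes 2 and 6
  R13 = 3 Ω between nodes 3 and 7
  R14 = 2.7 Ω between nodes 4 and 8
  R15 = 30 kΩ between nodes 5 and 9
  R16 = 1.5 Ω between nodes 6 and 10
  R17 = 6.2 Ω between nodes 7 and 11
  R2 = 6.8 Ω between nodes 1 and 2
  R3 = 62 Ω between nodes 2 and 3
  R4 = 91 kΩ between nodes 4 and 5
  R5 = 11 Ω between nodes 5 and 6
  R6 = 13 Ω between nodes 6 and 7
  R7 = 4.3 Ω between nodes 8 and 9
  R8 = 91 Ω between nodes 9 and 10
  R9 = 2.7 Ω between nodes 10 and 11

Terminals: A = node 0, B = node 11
The network is not a plain series/parallel combination. Inject a 1 A test current into terminal A (node 0) and return it from terminal B (node 11); then R_eq = V_A / (1 A).
Nodal analysis, taking node 11 as the 0 V reference.
Current source I_test pushes 1 A into node 0 and draws it out of node 11.
KCL at each unknown node (sum of currents leaving = 0; resistances in Ω):
  Node 0: (V_0 - V_1)/68 + (V_0 - V_4)/6.2 - 1 = 0
  Node 1: (V_1 - V_0)/68 + (V_1 - V_2)/6.8 + (V_1 - V_5)/2 = 0
  Node 2: (V_2 - V_1)/6.8 + (V_2 - V_3)/62 + (V_2 - V_6)/56 = 0
  Node 3: (V_3 - V_2)/62 + (V_3 - V_7)/3 = 0
  Node 4: (V_4 - V_0)/6.2 + (V_4 - V_5)/91000 + (V_4 - V_8)/2.7 = 0
  Node 5: (V_5 - V_1)/2 + (V_5 - V_4)/91000 + (V_5 - V_6)/11 + (V_5 - V_9)/30000 = 0
  Node 6: (V_6 - V_2)/56 + (V_6 - V_5)/11 + (V_6 - V_7)/13 + (V_6 - V_10)/1.5 = 0
  Node 7: (V_7 - V_3)/3 + (V_7 - V_6)/13 + (V_7 - 0)/6.2 = 0
  Node 8: (V_8 - V_4)/2.7 + (V_8 - V_9)/4.3 = 0
  Node 9: (V_9 - V_5)/30000 + (V_9 - V_8)/4.3 + (V_9 - V_10)/91 = 0
  Node 10: (V_10 - V_6)/1.5 + (V_10 - V_9)/91 + (V_10 - 0)/2.7 = 0
Collecting terms (coefficients in siemens):
  0.176·V_0 - 0.01471·V_1 - 0.1613·V_4 = 1
  0.6618·V_1 - 0.01471·V_0 - 0.1471·V_2 - 0.5·V_5 = 0
  0.181·V_2 - 0.1471·V_1 - 0.01613·V_3 - 0.01786·V_6 = 0
  0.3495·V_3 - 0.01613·V_2 - 0.3333·V_7 = 0
  0.5317·V_4 - 0.1613·V_0 - 0.00001099·V_5 - 0.3704·V_8 = 0
  0.591·V_5 - 0.5·V_1 - 0.00001099·V_4 - 0.09091·V_6 - 0.00003333·V_9 = 0
  0.8524·V_6 - 0.01786·V_2 - 0.09091·V_5 - 0.07692·V_7 - 0.6667·V_10 = 0
  0.5715·V_7 - 0.3333·V_3 - 0.07692·V_6 = 0
  0.6029·V_8 - 0.3704·V_4 - 0.2326·V_9 = 0
  0.2436·V_9 - 0.00003333·V_5 - 0.2326·V_8 - 0.01099·V_10 = 0
  1.048·V_10 - 0.6667·V_6 - 0.01099·V_9 = 0
Solving these 11 simultaneous equations (Gaussian elimination) gives:
  V_0 = 46.8 V, V_1 = 8.031 V, V_2 = 6.925 V, V_3 = 1.506 V
  V_4 = 44.14 V, V_5 = 7.216 V, V_6 = 2.715 V, V_7 = 1.244 V
  V_8 = 42.98 V, V_9 = 41.13 V, V_10 = 2.158 V
R_eq = V_0 / 1 A = 46.8 Ω

Final answer: 46.8 Ω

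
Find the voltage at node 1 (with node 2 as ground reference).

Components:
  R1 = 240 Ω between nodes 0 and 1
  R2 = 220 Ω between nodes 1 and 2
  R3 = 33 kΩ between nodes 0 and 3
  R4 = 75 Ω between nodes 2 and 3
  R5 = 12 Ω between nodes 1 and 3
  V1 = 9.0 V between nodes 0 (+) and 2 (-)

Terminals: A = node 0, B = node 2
Nodal analysis, taking node 2 as the 0 V reference.
Source V1 fixes V_0 = 9 V.
KCL at each unknown node (sum of currents leaving = 0; resistances in Ω):
  Node 1: (V_1 - 9)/240 + (V_1 - 0)/220 + (V_1 - V_3)/12 = 0
  Node 3: (V_3 - 9)/33000 + (V_3 - 0)/75 + (V_3 - V_1)/12 = 0
Collecting terms (coefficients in siemens):
  0.09205·V_1 - 0.08333·V_3 = 0.0375
  0.0967·V_3 - 0.08333·V_1 = 0.0002727
Determinant D = (0.09205)(0.0967) - (-0.08333)(-0.08333) = 0.001956
V_1 = [(0.0375)(0.0967) - (-0.08333)(0.0002727)]/D = 1.865 V
V_3 = [(0.09205)(0.0002727) - (0.0375)(-0.08333)]/D = 1.61 V
The requested potential is V_1 = 1.865 V.

Final answer: V_1 = 1.865 V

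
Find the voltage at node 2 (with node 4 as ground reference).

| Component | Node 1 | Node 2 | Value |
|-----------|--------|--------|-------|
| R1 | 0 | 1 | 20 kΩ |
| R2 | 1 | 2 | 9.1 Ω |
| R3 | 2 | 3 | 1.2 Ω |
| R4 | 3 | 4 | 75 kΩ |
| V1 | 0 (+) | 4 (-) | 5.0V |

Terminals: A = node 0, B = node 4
Nodal analysis, taking node 4 as the 0 V reference.
Source V1 fixes V_0 = 5 V.
KCL at each unknown node (sum of currents leaving = 0; resistances in Ω):
  Node 1: (V_1 - 5)/20000 + (V_1 - V_2)/9.1 = 0
  Node 2: (V_2 - V_1)/9.1 + (V_2 - V_3)/1.2 = 0
  Node 3: (V_3 - V_2)/1.2 + (V_3 - 0)/75000 = 0
Collecting terms (coefficients in siemens):
  0.1099·V_1 - 0.1099·V_2 = 0.00025
  0.9432·V_2 - 0.1099·V_1 - 0.8333·V_3 = 0
  0.8333·V_3 - 0.8333·V_2 = 0
Solving these 3 simultaneous equations (Gaussian elimination) gives:
  V_1 = 3.947 V, V_2 = 3.947 V, V_3 = 3.947 V
The requested potential is V_2 = 3.947 V.

Final answer: V_2 = 3.947 V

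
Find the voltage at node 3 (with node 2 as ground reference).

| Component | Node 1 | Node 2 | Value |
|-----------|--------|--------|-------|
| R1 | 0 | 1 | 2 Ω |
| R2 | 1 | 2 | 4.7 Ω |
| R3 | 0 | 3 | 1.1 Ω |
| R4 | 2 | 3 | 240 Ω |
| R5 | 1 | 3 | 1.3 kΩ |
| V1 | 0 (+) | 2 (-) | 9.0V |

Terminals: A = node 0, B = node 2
Nodal analysis, taking node 2 as the 0 V reference.
Source V1 fixes V_0 = 9 V.
KCL at each unknown node (sum of currents leaving = 0; resistances in Ω):
  Node 1: (V_1 - 9)/2 + (V_1 - 0)/4.7 + (V_1 - V_3)/1300 = 0
  Node 3: (V_3 - 9)/1.1 + (V_3 - 0)/240 + (V_3 - V_1)/1300 = 0
Collecting terms (coefficients in siemens):
  0.7135·V_1 - 0.0007692·V_3 = 4.5
  0.914·V_3 - 0.0007692·V_1 = 8.182
Determinant D = (0.7135)(0.914) - (-0.0007692)(-0.0007692) = 0.6522
V_1 = [(4.5)(0.914) - (-0.0007692)(8.182)]/D = 6.316 V
V_3 = [(0.7135)(8.182) - (4.5)(-0.0007692)]/D = 8.957 V
The requested potential is V_3 = 8.957 V.

Final answer: V_3 = 8.957 V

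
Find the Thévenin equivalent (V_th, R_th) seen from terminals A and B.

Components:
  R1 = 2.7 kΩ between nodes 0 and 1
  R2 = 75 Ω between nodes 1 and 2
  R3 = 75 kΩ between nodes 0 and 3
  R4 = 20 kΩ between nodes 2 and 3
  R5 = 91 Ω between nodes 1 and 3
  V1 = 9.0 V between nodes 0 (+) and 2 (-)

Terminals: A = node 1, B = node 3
Step 1 — V_th is the open-circuit voltage V_A - V_B (nothing connected across the terminals).
Nodal analysis, taking node 2 as the 0 V reference.
Source V1 fixes V_0 = 9 V.
KCL at each unknown node (sum of currents leaving = 0; resistances in Ω):
  Node 1: (V_1 - 9)/2700 + (V_1 - 0)/75 + (V_1 - V_3)/91 = 0
  Node 3: (V_3 - 9)/75000 + (V_3 - 0)/20000 + (V_3 - V_1)/91 = 0
Collecting terms (coefficients in siemens):
  0.02469·V_1 - 0.01099·V_3 = 0.003333
  0.01105·V_3 - 0.01099·V_1 = 0.00012
Determinant D = (0.02469)(0.01105) - (-0.01099)(-0.01099) = 0.0001522
V_1 = [(0.003333)(0.01105) - (-0.01099)(0.00012)]/D = 0.2508 V
V_3 = [(0.02469)(0.00012) - (0.003333)(-0.01099)]/D = 0.2602 V
V_th = V_1 - V_3 = 0.2508 - 0.2602 = -0.00942 V
Step 2 — R_th: zero the source — replace V1 by a short circuit (node 2 merges into node 0) — and find the resistance seen between A (node 1) and B (node 3).
Reduce the network between node 1 (A) and node 3 (B) by series/parallel combination:
  Rp1 = R1 ‖ R2 (parallel, both between nodes 0 and 1) = 1/(1/2700 + 1/75) = 72.97 Ω
  Rp2 = R3 ‖ R4 (parallel, both between nodes 0 and 3) = 1/(1/75000 + 1/20000) = 15790 Ω
  Rs1 = Rp1 + Rp2 (series, joined only at node 0) = 72.97 + 15790 = 15860 Ω
  Rp3 = R5 ‖ Rs1 (parallel, both between nodes 1 and 3) = 1/(1/91 + 1/15860) = 90.48 Ω
R_th = 90.48 Ω

Final answer: V_th = -0.00942 V, R_th = 90.48 Ω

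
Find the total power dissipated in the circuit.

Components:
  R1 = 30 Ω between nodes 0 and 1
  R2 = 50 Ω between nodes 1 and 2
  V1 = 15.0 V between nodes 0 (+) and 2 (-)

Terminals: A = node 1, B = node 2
Nodal analysis, taking node 2 as the 0 V reference.
Source V1 fixes V_0 = 15 V.
KCL at each unknown node (sum of currents leaving = 0; resistances in Ω):
  Node 1: (V_1 - 15)/30 + (V_1 - 0)/50 = 0
Collecting terms: 0.05333 × V_1 = 0.5  =>  V_1 = 9.375 V
Power in each resistor, P = (ΔV)²/R:
  P_R1 = (15 - 9.375)²/30 = 1.055 W
  P_R2 = (9.375 - 0)²/50 = 1.758 W
P_total = P_R1 + P_R2 = 2.812 W

Final answer: 2.812 W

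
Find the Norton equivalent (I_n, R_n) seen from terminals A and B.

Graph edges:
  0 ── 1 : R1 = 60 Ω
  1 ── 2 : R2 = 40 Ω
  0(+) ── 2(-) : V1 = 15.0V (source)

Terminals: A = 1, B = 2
Find the Thévenin equivalent first; then I_n = V_th/R_th and R_n = R_th.
Step 1 — V_th is the open-circuit voltage V_A - V_B (nothing connected across the terminals).
Nodal analysis, taking node 2 as the 0 V reference.
Source V1 fixes V_0 = 15 V.
KCL at each unknown node (sum of currents leaving = 0; resistances in Ω):
  Node 1: (V_1 - 15)/60 + (V_1 - 0)/40 = 0
Collecting terms: 0.04167 × V_1 = 0.25  =>  V_1 = 6 V
V_th = V_1 - V_2 = 6 - 0 = 6 V
Step 2 — R_th: zero the source — replace V1 by a short circuit (node 2 merges into node 0) — and find the resistance seen between A (node 1) and B (node 0).
Reduce the network between node 1 (A) and node 0 (B) by series/parallel combination:
  Rp1 = R1 ‖ R2 (parallel, both between nodes 0 and 1) = 1/(1/60 + 1/40) = 24 Ω
R_th = 24 Ω
I_n = V_th/R_th = 6/24 = 0.25 A, and R_n = R_th = 24 Ω

Final answer: I_n = 0.25 A, R_n = 24 Ω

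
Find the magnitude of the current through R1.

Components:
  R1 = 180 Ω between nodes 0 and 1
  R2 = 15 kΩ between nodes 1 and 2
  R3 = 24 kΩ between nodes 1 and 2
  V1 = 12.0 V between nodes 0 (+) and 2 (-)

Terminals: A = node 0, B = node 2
Nodal analysis, taking node 2 as the 0 V reference.
Source V1 fixes V_0 = 12 V.
KCL at each unknown node (sum of currents leaving = 0; resistances in Ω):
  Node 1: (V_1 - 12)/180 + (V_1 - 0)/15000 + (V_1 - 0)/24000 = 0
Collecting terms: 0.005664 × V_1 = 0.06667  =>  V_1 = 11.77 V
I_R1 = (V_0 - V_1)/R1 = (12 - 11.77)/180 = 0.001275 A
|I_R1| = 0.001275 A

Final answer: |I_R1| = 0.001275 A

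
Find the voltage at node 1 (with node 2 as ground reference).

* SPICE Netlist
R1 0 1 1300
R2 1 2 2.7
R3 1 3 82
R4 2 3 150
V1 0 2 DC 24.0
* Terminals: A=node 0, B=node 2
Nodal analysis, taking node 2 as the 0 V reference.
Source V1 fixes V_0 = 24 V.
KCL at each unknown node (sum of currents leaving = 0; resistances in Ω):
  Node 1: (V_1 - 24)/1300 + (V_1 - 0)/2.7 + (V_1 - V_3)/82 = 0
  Node 3: (V_3 - V_1)/82 + (V_3 - 0)/150 = 0
Collecting terms (coefficients in siemens):
  0.3833·V_1 - 0.0122·V_3 = 0.01846
  0.01886·V_3 - 0.0122·V_1 = 0
Determinant D = (0.3833)(0.01886) - (-0.0122)(-0.0122) = 0.007082
V_1 = [(0.01846)(0.01886) - (-0.0122)(0)]/D = 0.04917 V
V_3 = [(0.3833)(0) - (0.01846)(-0.0122)]/D = 0.03179 V
The requested potential is V_1 = 0.04917 V.

Final answer: V_1 = 0.04917 V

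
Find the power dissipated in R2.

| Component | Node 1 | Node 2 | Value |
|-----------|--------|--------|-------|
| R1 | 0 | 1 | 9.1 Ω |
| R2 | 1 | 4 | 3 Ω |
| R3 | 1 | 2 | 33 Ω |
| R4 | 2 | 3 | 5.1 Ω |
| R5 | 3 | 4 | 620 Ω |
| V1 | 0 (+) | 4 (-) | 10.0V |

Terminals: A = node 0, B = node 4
Nodal analysis, taking node 4 as the 0 V reference.
Source V1 fixes V_0 = 10 V.
KCL at each unknown node (sum of currents leaving = 0; resistances in Ω):
  Node 1: (V_1 - 10)/9.1 + (V_1 - 0)/3 + (V_1 - V_2)/33 = 0
  Node 2: (V_2 - V_1)/33 + (V_2 - V_3)/5.1 = 0
  Node 3: (V_3 - V_2)/5.1 + (V_3 - 0)/620 = 0
Collecting terms (coefficients in siemens):
  0.4735·V_1 - 0.0303·V_2 = 1.099
  0.2264·V_2 - 0.0303·V_1 - 0.1961·V_3 = 0
  0.1977·V_3 - 0.1961·V_2 = 0
Solving these 3 simultaneous equations (Gaussian elimination) gives:
  V_1 = 2.471 V, V_2 = 2.347 V, V_3 = 2.328 V
I_R2 = (V_1 - V_4)/R2 = (2.471 - 0)/3 = 0.8236 A
P_R2 = I_R2² × R2 = (0.8236)² × 3 = 2.035 W

Final answer: 2.035 W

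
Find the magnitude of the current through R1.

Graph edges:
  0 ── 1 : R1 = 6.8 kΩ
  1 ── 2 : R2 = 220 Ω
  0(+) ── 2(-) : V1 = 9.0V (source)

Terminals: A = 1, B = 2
Nodal analysis, taking node 2 as the 0 V reference.
Source V1 fixes V_0 = 9 V.
KCL at each unknown node (sum of currents leaving = 0; resistances in Ω):
  Node 1: (V_1 - 9)/6800 + (V_1 - 0)/220 = 0
Collecting terms: 0.004693 × V_1 = 0.001324  =>  V_1 = 0.2821 V
I_R1 = (V_0 - V_1)/R1 = (9 - 0.2821)/6800 = 0.001282 A
|I_R1| = 0.001282 A

Final answer: |I_R1| = 0.001282 A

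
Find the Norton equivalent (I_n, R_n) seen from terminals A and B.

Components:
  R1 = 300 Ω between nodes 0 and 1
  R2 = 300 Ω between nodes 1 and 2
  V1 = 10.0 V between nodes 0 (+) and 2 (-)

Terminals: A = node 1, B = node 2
Find the Thévenin equivalent first; then I_n = V_th/R_th and R_n = R_th.
Step 1 — V_th is the open-circuit voltage V_A - V_B (nothing connected across the terminals).
Nodal analysis, taking node 2 as the 0 V reference.
Source V1 fixes V_0 = 10 V.
KCL at each unknown node (sum of currents leaving = 0; resistances in Ω):
  Node 1: (V_1 - 10)/300 + (V_1 - 0)/300 = 0
Collecting terms: 0.006667 × V_1 = 0.03333  =>  V_1 = 5 V
V_th = V_1 - V_2 = 5 - 0 = 5 V
Step 2 — R_th: zero the source — replace V1 by a short circuit (node 2 merges into node 0) — and find the resistance seen between A (node 1) and B (node 0).
Reduce the network between node 1 (A) and node 0 (B) by series/parallel combination:
  Rp1 = R1 ‖ R2 (parallel, both between nodes 0 and 1) = 1/(1/300 + 1/300) = 150 Ω
R_th = 150 Ω
I_n = V_th/R_th = 5/150 = 0.03333 A, and R_n = R_th = 150 Ω

Final answer: I_n = 0.03333 A, R_n = 150 Ω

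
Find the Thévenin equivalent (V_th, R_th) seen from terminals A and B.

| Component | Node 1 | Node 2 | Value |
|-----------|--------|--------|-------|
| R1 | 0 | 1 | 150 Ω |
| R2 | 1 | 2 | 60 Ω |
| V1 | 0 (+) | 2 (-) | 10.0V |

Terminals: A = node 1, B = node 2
Step 1 — V_th is the open-circuit voltage V_A - V_B (nothing connected across the terminals).
Nodal analysis, taking node 2 as the 0 V reference.
Source V1 fixes V_0 = 10 V.
KCL at each unknown node (sum of currents leaving = 0; resistances in Ω):
  Node 1: (V_1 - 10)/150 + (V_1 - 0)/60 = 0
Collecting terms: 0.02333 × V_1 = 0.06667  =>  V_1 = 2.857 V
V_th = V_1 - V_2 = 2.857 - 0 = 2.857 V
Step 2 — R_th: zero the source — replace V1 by a short circuit (node 2 merges into node 0) — and find the resistance seen between A (node 1) and B (node 0).
Reduce the network between node 1 (A) and node 0 (B) by series/parallel combination:
  Rp1 = R1 ‖ R2 (parallel, both between nodes 0 and 1) = 1/(1/150 + 1/60) = 42.86 Ω
R_th = 42.86 Ω

Final answer: V_th = 2.857 V, R_th = 42.86 Ω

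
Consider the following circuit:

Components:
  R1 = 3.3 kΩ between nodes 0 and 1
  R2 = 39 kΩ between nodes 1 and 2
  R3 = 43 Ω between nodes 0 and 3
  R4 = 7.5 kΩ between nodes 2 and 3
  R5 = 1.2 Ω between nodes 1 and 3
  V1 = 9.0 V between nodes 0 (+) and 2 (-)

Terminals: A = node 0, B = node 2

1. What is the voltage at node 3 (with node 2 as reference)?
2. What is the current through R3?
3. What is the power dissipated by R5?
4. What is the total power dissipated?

Nodal analysis, taking node 2 as the 0 V reference.
Source V1 fixes V_0 = 9 V.
KCL at each unknown node (sum of currents leaving = 0; resistances in Ω):
  Node 1: (V_1 - 9)/3300 + (V_1 - 0)/39000 + (V_1 - V_3)/1.2 = 0
  Node 3: (V_3 - 9)/43 + (V_3 - 0)/7500 + (V_3 - V_1)/1.2 = 0
Collecting terms (coefficients in siemens):
  0.8337·V_1 - 0.8333·V_3 = 0.002727
  0.8567·V_3 - 0.8333·V_1 = 0.2093
Determinant D = (0.8337)(0.8567) - (-0.8333)(-0.8333) = 0.01977
V_1 = [(0.002727)(0.8567) - (-0.8333)(0.2093)]/D = 8.939 V
V_3 = [(0.8337)(0.2093) - (0.002727)(-0.8333)]/D = 8.94 V
Part 1:
  Read off the nodal solution: V_3 = 8.94 V
Part 2:
  I_R3 = (V_0 - V_3)/R3 = (9 - 8.94)/43 = 0.001403 A
  Magnitude: I_R3 = 0.001403 A
Part 3:
  I_R5 = (V_1 - V_3)/R5 = (8.939 - 8.94)/1.2 = -0.0002109 A
  P_R5 = I_R5² × R5 = (-0.0002109)² × 1.2 = 0.00000005335 W
Part 4:
  Power in each resistor, P = (ΔV)²/R:
    P_R1 = (9 - 8.939)²/3300 = 0.000001112 W
    P_R2 = (8.939 - 0)²/39000 = 0.002049 W
    P_R3 = (9 - 8.94)²/43 = 0.00008462 W
    P_R4 = (0 - 8.94)²/7500 = 0.01066 W
    P_R5 = (8.939 - 8.94)²/1.2 = 0.00000005335 W
  P_total = P_R1 + P_R2 + P_R3 + P_R4 + P_R5 = 0.01279 W

Final answers:
1. V_3 = 8.94 V
2. I_R3 = 0.001403 A
3. P_R5 = 5.335e-08 W
4. P_total = 0.01279 W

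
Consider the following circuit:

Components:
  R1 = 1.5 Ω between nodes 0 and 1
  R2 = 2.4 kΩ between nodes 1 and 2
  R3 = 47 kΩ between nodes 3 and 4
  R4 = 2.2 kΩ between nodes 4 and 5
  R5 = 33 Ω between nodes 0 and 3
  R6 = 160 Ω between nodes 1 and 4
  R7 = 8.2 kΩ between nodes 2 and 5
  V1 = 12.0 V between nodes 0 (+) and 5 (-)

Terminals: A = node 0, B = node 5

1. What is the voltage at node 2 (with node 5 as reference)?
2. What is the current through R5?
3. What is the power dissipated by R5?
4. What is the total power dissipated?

Nodal analysis, taking node 5 as the 0 V reference.
Source V1 fixes V_0 = 12 V.
KCL at each unknown node (sum of currents leaving = 0; resistances in Ω):
  Node 1: (V_1 - 12)/1.5 + (V_1 - V_2)/2400 + (V_1 - V_4)/160 = 0
  Node 2: (V_2 - V_1)/2400 + (V_2 - 0)/8200 = 0
  Node 3: (V_3 - V_4)/47000 + (V_3 - 12)/33 = 0
  Node 4: (V_4 - V_3)/47000 + (V_4 - 0)/2200 + (V_4 - V_1)/160 = 0
Collecting terms (coefficients in siemens):
  0.6733·V_1 - 0.0004167·V_2 - 0.00625·V_4 = 8
  0.0005386·V_2 - 0.0004167·V_1 = 0
  0.03032·V_3 - 0.00002128·V_4 = 0.3636
  0.006726·V_4 - 0.00625·V_1 - 0.00002128·V_3 = 0
Solving these 4 simultaneous equations (Gaussian elimination) gives:
  V_1 = 11.99 V, V_2 = 9.276 V, V_3 = 12 V, V_4 = 11.18 V
Part 1:
  Read off the nodal solution: V_2 = 9.276 V
Part 2:
  I_R5 = (V_0 - V_3)/R5 = (12 - 12)/33 = 0.00001743 A
  Magnitude: I_R5 = 0.00001743 A
Part 3:
  I_R5 = (V_0 - V_3)/R5 = (12 - 12)/33 = 0.00001743 A
  P_R5 = I_R5² × R5 = (0.00001743)² × 33 = 0.00000001002 W
Part 4:
  Power in each resistor, P = (ΔV)²/R:
    P_R1 = (12 - 11.99)²/1.5 = 0.00005758 W
    P_R2 = (11.99 - 9.276)²/2400 = 0.003071 W
    P_R3 = (12 - 11.18)²/47000 = 0.00001427 W
    P_R4 = (11.18 - 0)²/2200 = 0.05682 W
    P_R5 = (12 - 12)²/33 = 0.00000001002 W
    P_R6 = (11.99 - 11.18)²/160 = 0.004104 W
    P_R7 = (9.276 - 0)²/8200 = 0.01049 W
  P_total = P_R1 + P_R2 + P_R3 + P_R4 + P_R5 + P_R6 + P_R7 = 0.07456 W

Final answers:
1. V_2 = 9.276 V
2. I_R5 = 1.743e-05 A
3. P_R5 = 1.002e-08 W
4. P_total = 0.07456 W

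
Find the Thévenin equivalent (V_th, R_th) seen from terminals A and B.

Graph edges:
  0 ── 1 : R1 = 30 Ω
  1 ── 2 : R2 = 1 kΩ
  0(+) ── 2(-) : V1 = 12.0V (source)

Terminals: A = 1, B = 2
Step 1 — V_th is the open-circuit voltage V_A - V_B (nothing connected across the terminals).
Nodal analysis, taking node 2 as the 0 V reference.
Source V1 fixes V_0 = 12 V.
KCL at each unknown node (sum of currents leaving = 0; resistances in Ω):
  Node 1: (V_1 - 12)/30 + (V_1 - 0)/1000 = 0
Collecting terms: 0.03433 × V_1 = 0.4  =>  V_1 = 11.65 V
V_th = V_1 - V_2 = 11.65 - 0 = 11.65 V
Step 2 — R_th: zero the source — replace V1 by a short circuit (node 2 merges into node 0) — and find the resistance seen between A (node 1) and B (node 0).
Reduce the network between node 1 (A) and node 0 (B) by series/parallel combination:
  Rp1 = R1 ‖ R2 (parallel, both between nodes 0 and 1) = 1/(1/30 + 1/1000) = 29.13 Ω
R_th = 29.13 Ω

Final answer: V_th = 11.65 V, R_th = 29.13 Ω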